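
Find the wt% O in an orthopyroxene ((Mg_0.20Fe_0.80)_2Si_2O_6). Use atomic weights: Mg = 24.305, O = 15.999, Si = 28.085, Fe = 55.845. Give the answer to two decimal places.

Molar mass of (Mg_0.20Fe_0.80)_2Si_2O_6: 0.40×24.305 + 1.60×55.845 + 2×28.085 + 6×15.999 = 251.238 g/mol.
Mass of O per formula unit: 6 × 15.999 = 95.994 g.
Weight fraction O = 95.994 / 251.238 = 0.3821.

38.21 weight percent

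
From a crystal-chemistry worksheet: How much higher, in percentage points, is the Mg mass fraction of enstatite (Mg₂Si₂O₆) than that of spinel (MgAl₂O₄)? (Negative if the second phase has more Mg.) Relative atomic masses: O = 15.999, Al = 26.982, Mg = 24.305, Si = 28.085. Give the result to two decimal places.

Mg in Mg₂Si₂O₆: molar mass 200.774 g/mol; 2×24.305 = 48.610 g → 24.21 wt%.
Mg in MgAl₂O₄: molar mass 142.265 g/mol; 1×24.305 = 24.305 g → 17.08 wt%.
Difference = 24.21 − 17.08 = 7.13 percentage points.

7.13 percentage points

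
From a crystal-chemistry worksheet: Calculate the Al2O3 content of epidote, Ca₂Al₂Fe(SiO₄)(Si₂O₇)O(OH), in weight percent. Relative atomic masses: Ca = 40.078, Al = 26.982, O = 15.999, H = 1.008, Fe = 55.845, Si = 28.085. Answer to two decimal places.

21.10 wt%

Formula mass = 483.215 g/mol.
2 Al → 1.0000 mol Al2O3 per formula unit; M(Al2O3) = 101.961, so Al2O3 mass = 101.961 g.
101.961/483.215 × 100 = 21.10 wt%.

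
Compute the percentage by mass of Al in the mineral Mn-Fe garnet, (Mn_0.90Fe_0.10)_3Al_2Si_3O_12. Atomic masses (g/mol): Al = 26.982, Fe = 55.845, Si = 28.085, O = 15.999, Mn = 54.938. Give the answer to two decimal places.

Formula mass = 2.70*54.938 + 0.30*55.845 + 2*26.982 + 3*28.085 + 12*15.999 = 495.293 g/mol, of which 53.964 g is Al.
So Al makes up 53.964/495.293 = 0.1090 of the mass, i.e. 10.90%.

10.90 mass %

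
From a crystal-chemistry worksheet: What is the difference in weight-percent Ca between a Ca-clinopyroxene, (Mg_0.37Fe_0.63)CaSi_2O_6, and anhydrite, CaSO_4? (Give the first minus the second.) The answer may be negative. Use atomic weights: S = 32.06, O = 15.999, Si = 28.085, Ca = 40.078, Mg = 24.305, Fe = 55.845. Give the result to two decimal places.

M((Mg_0.37Fe_0.63)CaSi_2O_6) = 236.417 g/mol, so wt% Ca = 40.078/236.417 × 100 = 16.95%.
M(CaSO_4) = 136.134 g/mol, so wt% Ca = 40.078/136.134 × 100 = 29.44%.
16.95 − 29.44 = -12.49 pp.

-12.49 percentage points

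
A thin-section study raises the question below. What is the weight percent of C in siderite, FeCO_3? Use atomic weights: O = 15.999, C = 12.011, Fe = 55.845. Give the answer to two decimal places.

10.37 mass %

Formula mass = 1×55.845 + 1×12.011 + 3×15.999 = 115.853 g/mol, of which 12.011 g is C.
So C makes up 12.011/115.853 = 0.1037 of the mass, i.e. 10.37%.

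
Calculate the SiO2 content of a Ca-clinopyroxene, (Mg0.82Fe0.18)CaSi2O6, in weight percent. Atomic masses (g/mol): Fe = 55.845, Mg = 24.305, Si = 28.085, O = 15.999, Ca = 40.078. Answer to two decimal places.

Formula mass = 222.224 g/mol.
2 Si → 2.0000 mol SiO2 per formula unit; M(SiO2) = 60.083, so SiO2 mass = 120.166 g.
120.166/222.224 × 100 = 54.07 wt%.

54.07 wt%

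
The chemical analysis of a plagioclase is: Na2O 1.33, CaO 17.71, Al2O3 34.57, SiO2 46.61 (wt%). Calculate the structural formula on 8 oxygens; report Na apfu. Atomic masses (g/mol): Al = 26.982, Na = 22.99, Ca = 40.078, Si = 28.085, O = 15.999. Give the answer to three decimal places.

0.118 Na apfu

1.33 wt% Na2O ÷ 61.979 g/mol = 0.02146 mol, giving 0.04292 Na and 0.02146 O.
17.71 wt% CaO ÷ 56.077 g/mol = 0.31582 mol, giving 0.31582 Ca and 0.31582 O.
34.57 wt% Al2O3 ÷ 101.961 g/mol = 0.33905 mol, giving 0.67810 Al and 1.01715 O.
46.61 wt% SiO2 ÷ 60.083 g/mol = 0.77576 mol, giving 0.77576 Si and 1.55152 O.
Oxygen sums to 2.90595; scaling by 8/2.90595 = 2.75297 puts the formula on 8 O.
Na: 0.04292 × 2.75297 = 0.118 atoms per formula unit.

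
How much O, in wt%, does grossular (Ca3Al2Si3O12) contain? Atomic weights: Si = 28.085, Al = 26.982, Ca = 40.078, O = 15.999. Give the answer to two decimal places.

42.62 wt%

Formula mass = 3×40.078 + 2×26.982 + 3×28.085 + 12×15.999 = 450.441 g/mol, of which 191.988 g is O.
So O makes up 191.988/450.441 = 0.4262 of the mass, i.e. 42.62%.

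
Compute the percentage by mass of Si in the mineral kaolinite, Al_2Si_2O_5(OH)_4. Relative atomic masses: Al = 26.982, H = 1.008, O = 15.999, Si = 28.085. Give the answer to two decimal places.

Formula mass = 2×26.982 + 2×28.085 + 9×15.999 + 4×1.008 = 258.157 g/mol, of which 56.170 g is Si.
So Si makes up 56.170/258.157 = 0.2176 of the mass, i.e. 21.76%.

21.76 wt%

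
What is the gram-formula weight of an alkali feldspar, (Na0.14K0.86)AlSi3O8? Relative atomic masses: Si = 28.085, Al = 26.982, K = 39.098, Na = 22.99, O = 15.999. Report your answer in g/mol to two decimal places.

276.07 g/mol

Na: 0.14 × 22.99 = 3.2186
K: 0.86 × 39.098 = 33.6243
Al: 1 × 26.982 = 26.9820
Si: 3 × 28.085 = 84.2550
O: 8 × 15.999 = 127.9920
Summing the contributions gives the formula mass.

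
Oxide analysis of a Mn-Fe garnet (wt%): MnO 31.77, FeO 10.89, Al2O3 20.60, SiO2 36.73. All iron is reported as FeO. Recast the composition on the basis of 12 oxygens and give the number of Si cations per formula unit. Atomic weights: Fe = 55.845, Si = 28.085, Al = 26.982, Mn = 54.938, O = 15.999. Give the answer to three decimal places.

MnO (M=70.937): mol = 0.44786; Mn = 0.44786, O = 0.44786.
FeO (M=71.844): mol = 0.15158; Fe = 0.15158, O = 0.15158.
Al2O3 (M=101.961): mol = 0.20204; Al = 0.40408, O = 0.60612.
SiO2 (M=60.083): mol = 0.61132; Si = 0.61132, O = 1.22264.
ΣO = 2.42820; factor = 12/ΣO = 4.94193.
Si apfu = 0.61132 × 4.94193 = 3.021.

3.021 Si apfu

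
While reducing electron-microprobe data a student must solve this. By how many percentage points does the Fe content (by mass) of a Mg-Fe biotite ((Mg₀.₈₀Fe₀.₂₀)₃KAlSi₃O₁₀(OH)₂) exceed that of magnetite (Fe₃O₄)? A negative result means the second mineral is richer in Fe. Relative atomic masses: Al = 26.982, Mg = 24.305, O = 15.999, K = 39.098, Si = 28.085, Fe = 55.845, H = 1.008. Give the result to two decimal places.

First mineral: 33.507 g Fe in 436.178 g formula = 7.68 wt% Fe.
Second mineral: 167.535 g Fe in 231.531 g formula = 72.36 wt% Fe.
7.68% − 72.36% gives a difference of -64.68 percentage points.

-64.68 percentage points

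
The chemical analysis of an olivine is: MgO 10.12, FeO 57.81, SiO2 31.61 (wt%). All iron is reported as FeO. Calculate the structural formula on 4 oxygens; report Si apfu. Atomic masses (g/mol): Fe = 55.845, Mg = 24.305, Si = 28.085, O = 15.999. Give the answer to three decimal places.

MgO: 10.12/40.304 = 0.25109 mol → 0.25109 mol Mg, 0.25109 mol O.
FeO: 57.81/71.844 = 0.80466 mol → 0.80466 mol Fe, 0.80466 mol O.
SiO2: 31.61/60.083 = 0.52611 mol → 0.52611 mol Si, 1.05222 mol O.
Total oxygen = 2.10797 mol. Normalization factor = 4/2.10797 = 1.89756.
Si per 4 O = 0.52611 × 1.89756 = 0.998.

0.998 Si apfu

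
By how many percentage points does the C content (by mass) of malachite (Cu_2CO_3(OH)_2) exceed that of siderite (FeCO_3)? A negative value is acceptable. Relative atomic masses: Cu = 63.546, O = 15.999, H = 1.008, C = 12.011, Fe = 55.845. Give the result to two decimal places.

-4.94 percentage points

First mineral: 12.011 g C in 221.114 g formula = 5.43 wt% C.
Second mineral: 12.011 g C in 115.853 g formula = 10.37 wt% C.
5.43% − 10.37% gives a difference of -4.94 percentage points.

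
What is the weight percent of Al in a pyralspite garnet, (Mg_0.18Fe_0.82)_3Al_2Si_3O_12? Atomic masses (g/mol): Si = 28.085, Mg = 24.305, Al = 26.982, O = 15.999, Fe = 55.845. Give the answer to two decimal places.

11.23 weight percent

Molar mass of (Mg_0.18Fe_0.82)_3Al_2Si_3O_12: 0.54×24.305 + 2.46×55.845 + 2×26.982 + 3×28.085 + 12×15.999 = 480.710 g/mol.
Mass of Al per formula unit: 2 × 26.982 = 53.964 g.
Weight fraction Al = 53.964 / 480.710 = 0.1123.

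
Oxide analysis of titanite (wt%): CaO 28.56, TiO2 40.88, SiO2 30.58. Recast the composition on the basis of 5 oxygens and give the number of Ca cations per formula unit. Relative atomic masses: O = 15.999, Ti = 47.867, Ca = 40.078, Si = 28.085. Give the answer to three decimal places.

28.56 wt% CaO ÷ 56.077 g/mol = 0.50930 mol, giving 0.50930 Ca and 0.50930 O.
40.88 wt% TiO2 ÷ 79.865 g/mol = 0.51186 mol, giving 0.51186 Ti and 1.02372 O.
30.58 wt% SiO2 ÷ 60.083 g/mol = 0.50896 mol, giving 0.50896 Si and 1.01792 O.
Oxygen sums to 2.55094; scaling by 5/2.55094 = 1.96006 puts the formula on 5 O.
Ca: 0.50930 × 1.96006 = 0.998 atoms per formula unit.

0.998 Ca apfu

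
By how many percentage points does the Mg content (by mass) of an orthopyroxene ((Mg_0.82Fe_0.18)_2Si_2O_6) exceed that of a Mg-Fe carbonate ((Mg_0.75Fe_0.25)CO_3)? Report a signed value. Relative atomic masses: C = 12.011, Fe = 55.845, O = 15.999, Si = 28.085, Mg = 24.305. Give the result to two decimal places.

-0.98 percentage points

Mg in (Mg_0.82Fe_0.18)_2Si_2O_6: molar mass 212.128 g/mol; 1.64×24.305 = 39.860 g → 18.79 wt%.
Mg in (Mg_0.75Fe_0.25)CO_3: molar mass 92.198 g/mol; 0.75×24.305 = 18.229 g → 19.77 wt%.
Difference = 18.79 − 19.77 = -0.98 percentage points.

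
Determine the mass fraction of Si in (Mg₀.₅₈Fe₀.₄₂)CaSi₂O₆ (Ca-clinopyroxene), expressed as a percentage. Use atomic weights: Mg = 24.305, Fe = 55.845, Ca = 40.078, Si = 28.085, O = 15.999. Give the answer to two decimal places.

24.44 weight percent

Formula mass = 0.58*24.305 + 0.42*55.845 + 1*40.078 + 2*28.085 + 6*15.999 = 229.794 g/mol, of which 56.170 g is Si.
So Si makes up 56.170/229.794 = 0.2444 of the mass, i.e. 24.44%.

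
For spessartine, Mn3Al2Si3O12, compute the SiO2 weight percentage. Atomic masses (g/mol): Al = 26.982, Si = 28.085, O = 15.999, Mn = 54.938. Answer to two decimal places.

36.41 wt%

Formula mass = 495.021 g/mol.
3 Si → 3.0000 mol SiO2 per formula unit; M(SiO2) = 60.083, so SiO2 mass = 180.249 g.
180.249/495.021 × 100 = 36.41 wt%.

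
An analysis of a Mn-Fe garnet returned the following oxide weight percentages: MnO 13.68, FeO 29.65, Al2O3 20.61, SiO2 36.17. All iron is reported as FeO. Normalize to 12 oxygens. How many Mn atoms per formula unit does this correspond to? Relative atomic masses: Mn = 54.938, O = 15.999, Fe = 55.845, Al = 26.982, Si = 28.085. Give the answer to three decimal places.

13.68 wt% MnO ÷ 70.937 g/mol = 0.19285 mol, giving 0.19285 Mn and 0.19285 O.
29.65 wt% FeO ÷ 71.844 g/mol = 0.41270 mol, giving 0.41270 Fe and 0.41270 O.
20.61 wt% Al2O3 ÷ 101.961 g/mol = 0.20214 mol, giving 0.40428 Al and 0.60642 O.
36.17 wt% SiO2 ÷ 60.083 g/mol = 0.60200 mol, giving 0.60200 Si and 1.20400 O.
Oxygen sums to 2.41597; scaling by 12/2.41597 = 4.96695 puts the formula on 12 O.
Mn: 0.19285 × 4.96695 = 0.958 atoms per formula unit.

0.958 Mn apfu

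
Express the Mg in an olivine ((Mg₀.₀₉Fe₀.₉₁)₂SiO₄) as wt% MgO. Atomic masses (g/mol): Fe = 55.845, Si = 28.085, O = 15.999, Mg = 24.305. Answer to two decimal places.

3.66 wt%

M((Mg₀.₀₉Fe₀.₉₁)₂SiO₄) = 198.094 g/mol; M(MgO) = 40.304 g/mol.
Moles MgO per formula unit = 0.18 Mg ÷ 1 = 0.1800.
MgO fraction = (0.1800 × 40.304) / 198.094 = 7.255/198.094 = 0.0366.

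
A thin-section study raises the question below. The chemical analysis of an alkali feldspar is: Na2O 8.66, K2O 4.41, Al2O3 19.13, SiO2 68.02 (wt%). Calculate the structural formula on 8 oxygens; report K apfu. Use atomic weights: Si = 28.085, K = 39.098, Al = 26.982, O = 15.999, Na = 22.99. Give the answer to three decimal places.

8.66 wt% Na2O ÷ 61.979 g/mol = 0.13972 mol, giving 0.27944 Na and 0.13972 O.
4.41 wt% K2O ÷ 94.195 g/mol = 0.04682 mol, giving 0.09364 K and 0.04682 O.
19.13 wt% Al2O3 ÷ 101.961 g/mol = 0.18762 mol, giving 0.37524 Al and 0.56286 O.
68.02 wt% SiO2 ÷ 60.083 g/mol = 1.13210 mol, giving 1.13210 Si and 2.26420 O.
Oxygen sums to 3.01360; scaling by 8/3.01360 = 2.65463 puts the formula on 8 O.
K: 0.09364 × 2.65463 = 0.249 atoms per formula unit.

0.249 K apfu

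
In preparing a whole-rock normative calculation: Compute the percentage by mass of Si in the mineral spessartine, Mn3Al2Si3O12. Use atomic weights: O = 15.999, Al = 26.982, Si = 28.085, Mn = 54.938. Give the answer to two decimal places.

17.02 weight percent

Formula mass = 3*54.938 + 2*26.982 + 3*28.085 + 12*15.999 = 495.021 g/mol, of which 84.255 g is Si.
So Si makes up 84.255/495.021 = 0.1702 of the mass, i.e. 17.02%.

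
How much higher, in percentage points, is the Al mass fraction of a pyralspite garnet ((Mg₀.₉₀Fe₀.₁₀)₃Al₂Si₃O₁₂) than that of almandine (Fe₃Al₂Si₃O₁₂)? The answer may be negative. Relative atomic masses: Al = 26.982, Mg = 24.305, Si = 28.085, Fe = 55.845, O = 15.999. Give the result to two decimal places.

2.24 percentage points

M((Mg₀.₉₀Fe₀.₁₀)₃Al₂Si₃O₁₂) = 412.584 g/mol, so wt% Al = 53.964/412.584 × 100 = 13.08%.
M(Fe₃Al₂Si₃O₁₂) = 497.742 g/mol, so wt% Al = 53.964/497.742 × 100 = 10.84%.
13.08 − 10.84 = 2.24 pp.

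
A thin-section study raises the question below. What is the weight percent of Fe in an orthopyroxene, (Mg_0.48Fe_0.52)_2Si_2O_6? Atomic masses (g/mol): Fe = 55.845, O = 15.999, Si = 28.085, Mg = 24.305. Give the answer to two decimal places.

24.87 wt%

Molar mass of (Mg_0.48Fe_0.52)_2Si_2O_6: 0.96·24.305 + 1.04·55.845 + 2·28.085 + 6·15.999 = 233.576 g/mol.
Mass of Fe per formula unit: 1.04 × 55.845 = 58.079 g.
Weight fraction Fe = 58.079 / 233.576 = 0.2487.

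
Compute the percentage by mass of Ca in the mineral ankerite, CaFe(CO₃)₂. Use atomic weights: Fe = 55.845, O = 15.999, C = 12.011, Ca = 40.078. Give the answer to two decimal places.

Formula mass = 1×40.078 + 1×55.845 + 2×12.011 + 6×15.999 = 215.939 g/mol, of which 40.078 g is Ca.
So Ca makes up 40.078/215.939 = 0.1856 of the mass, i.e. 18.56%.

18.56 wt%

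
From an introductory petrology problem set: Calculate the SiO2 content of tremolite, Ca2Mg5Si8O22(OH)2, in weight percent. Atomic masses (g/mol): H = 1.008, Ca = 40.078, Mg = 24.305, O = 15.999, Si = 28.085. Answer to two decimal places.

Formula mass = 812.353 g/mol.
8 Si → 8.0000 mol SiO2 per formula unit; M(SiO2) = 60.083, so SiO2 mass = 480.664 g.
480.664/812.353 × 100 = 59.17 wt%.

59.17 wt%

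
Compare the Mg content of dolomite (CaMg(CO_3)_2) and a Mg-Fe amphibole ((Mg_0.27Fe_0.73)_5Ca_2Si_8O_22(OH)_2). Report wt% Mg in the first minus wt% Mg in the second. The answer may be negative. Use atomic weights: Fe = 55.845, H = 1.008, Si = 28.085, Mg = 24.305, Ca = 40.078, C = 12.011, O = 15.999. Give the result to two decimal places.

9.64 percentage points

First mineral: 24.305 g Mg in 184.399 g formula = 13.18 wt% Mg.
Second mineral: 32.812 g Mg in 927.474 g formula = 3.54 wt% Mg.
13.18% − 3.54% gives a difference of 9.64 percentage points.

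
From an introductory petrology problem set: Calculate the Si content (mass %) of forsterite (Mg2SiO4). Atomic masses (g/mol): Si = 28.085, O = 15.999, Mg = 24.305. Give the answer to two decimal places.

Molar mass of Mg2SiO4: 2*24.305 + 1*28.085 + 4*15.999 = 140.691 g/mol.
Mass of Si per formula unit: 1 × 28.085 = 28.085 g.
Weight fraction Si = 28.085 / 140.691 = 0.1996.

19.96 mass %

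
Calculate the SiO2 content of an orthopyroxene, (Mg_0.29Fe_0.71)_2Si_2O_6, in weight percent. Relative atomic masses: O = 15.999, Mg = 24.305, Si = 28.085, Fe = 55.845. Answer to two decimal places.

Molar mass of (Mg_0.29Fe_0.71)_2Si_2O_6 = 0.58*24.305 + 1.42*55.845 + 2*28.085 + 6*15.999 = 245.561 g/mol.
Each formula unit contains 2 Si, equivalent to 2/1 = 2.0000 mol SiO2.
M(SiO2) = 1×28.085 + 2×15.999 = 60.083 g/mol.
Mass of SiO2 per formula unit = 2.0000 × 60.083 = 120.166 g.
SiO2 wt% = 120.166 / 245.561 × 100 = 48.94%.

48.94 wt%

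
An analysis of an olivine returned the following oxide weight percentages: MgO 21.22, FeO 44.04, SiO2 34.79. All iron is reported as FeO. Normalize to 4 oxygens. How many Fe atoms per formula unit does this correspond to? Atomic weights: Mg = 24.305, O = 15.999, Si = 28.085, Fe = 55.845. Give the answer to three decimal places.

1.067 Fe apfu

MgO (M=40.304): mol = 0.52650; Mg = 0.52650, O = 0.52650.
FeO (M=71.844): mol = 0.61299; Fe = 0.61299, O = 0.61299.
SiO2 (M=60.083): mol = 0.57903; Si = 0.57903, O = 1.15806.
ΣO = 2.29755; factor = 4/ΣO = 1.74098.
Fe apfu = 0.61299 × 1.74098 = 1.067.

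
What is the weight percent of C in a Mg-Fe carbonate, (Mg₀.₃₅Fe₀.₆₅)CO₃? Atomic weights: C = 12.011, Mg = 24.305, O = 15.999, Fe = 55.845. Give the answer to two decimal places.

Molar mass of (Mg₀.₃₅Fe₀.₆₅)CO₃: 0.35*24.305 + 0.65*55.845 + 1*12.011 + 3*15.999 = 104.814 g/mol.
Mass of C per formula unit: 1 × 12.011 = 12.011 g.
Weight fraction C = 12.011 / 104.814 = 0.1146.

11.46 weight percent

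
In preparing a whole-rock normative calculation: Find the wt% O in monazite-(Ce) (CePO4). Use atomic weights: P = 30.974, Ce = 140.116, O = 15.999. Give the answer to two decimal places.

27.22 wt%

Formula mass = 1×140.116 + 1×30.974 + 4×15.999 = 235.086 g/mol, of which 63.996 g is O.
So O makes up 63.996/235.086 = 0.2722 of the mass, i.e. 27.22%.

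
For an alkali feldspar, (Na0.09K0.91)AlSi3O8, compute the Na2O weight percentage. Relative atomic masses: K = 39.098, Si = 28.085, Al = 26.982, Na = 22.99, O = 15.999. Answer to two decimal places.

1.01 wt%

M((Na0.09K0.91)AlSi3O8) = 276.877 g/mol; M(Na2O) = 61.979 g/mol.
Moles Na2O per formula unit = 0.09 Na ÷ 2 = 0.0450.
Na2O fraction = (0.0450 × 61.979) / 276.877 = 2.789/276.877 = 0.0101.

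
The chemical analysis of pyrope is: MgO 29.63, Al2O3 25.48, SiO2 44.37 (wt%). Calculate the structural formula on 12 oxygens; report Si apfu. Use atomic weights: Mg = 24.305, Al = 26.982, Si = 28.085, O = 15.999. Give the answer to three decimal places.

29.63 wt% MgO ÷ 40.304 g/mol = 0.73516 mol, giving 0.73516 Mg and 0.73516 O.
25.48 wt% Al2O3 ÷ 101.961 g/mol = 0.24990 mol, giving 0.49980 Al and 0.74970 O.
44.37 wt% SiO2 ÷ 60.083 g/mol = 0.73848 mol, giving 0.73848 Si and 1.47696 O.
Oxygen sums to 2.96182; scaling by 12/2.96182 = 4.05156 puts the formula on 12 O.
Si: 0.73848 × 4.05156 = 2.992 atoms per formula unit.

2.992 Si apfu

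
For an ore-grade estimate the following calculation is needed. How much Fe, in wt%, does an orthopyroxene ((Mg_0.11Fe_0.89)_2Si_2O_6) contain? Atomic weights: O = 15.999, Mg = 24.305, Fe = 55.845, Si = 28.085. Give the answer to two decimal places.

Molar mass of (Mg_0.11Fe_0.89)_2Si_2O_6: 0.22*24.305 + 1.78*55.845 + 2*28.085 + 6*15.999 = 256.915 g/mol.
Mass of Fe per formula unit: 1.78 × 55.845 = 99.404 g.
Weight fraction Fe = 99.404 / 256.915 = 0.3869.

38.69 wt%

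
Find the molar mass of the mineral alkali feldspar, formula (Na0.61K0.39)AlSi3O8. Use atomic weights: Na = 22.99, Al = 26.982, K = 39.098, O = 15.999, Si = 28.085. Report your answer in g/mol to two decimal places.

268.50 g/mol

M = 0.61·22.99 + 0.39·39.098 + 1·26.982 + 3·28.085 + 8·15.999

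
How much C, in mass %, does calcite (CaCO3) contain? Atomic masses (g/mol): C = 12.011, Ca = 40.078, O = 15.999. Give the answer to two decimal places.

Formula mass = 1·40.078 + 1·12.011 + 3·15.999 = 100.086 g/mol, of which 12.011 g is C.
So C makes up 12.011/100.086 = 0.1200 of the mass, i.e. 12.00%.

12.00 mass %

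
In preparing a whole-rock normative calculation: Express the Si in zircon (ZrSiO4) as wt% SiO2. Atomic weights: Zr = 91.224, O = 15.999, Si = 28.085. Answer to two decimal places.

32.78 wt%

Molar mass of ZrSiO4 = 1·91.224 + 1·28.085 + 4·15.999 = 183.305 g/mol.
Each formula unit contains 1 Si, equivalent to 1/1 = 1.0000 mol SiO2.
M(SiO2) = 1×28.085 + 2×15.999 = 60.083 g/mol.
Mass of SiO2 per formula unit = 1.0000 × 60.083 = 60.083 g.
SiO2 wt% = 60.083 / 183.305 × 100 = 32.78%.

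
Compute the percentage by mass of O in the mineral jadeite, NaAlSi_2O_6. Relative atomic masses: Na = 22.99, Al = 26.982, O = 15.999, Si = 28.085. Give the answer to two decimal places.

47.49 wt%

M(NaAlSi_2O_6) = 202.136 g/mol.
O contributes 6 × 15.999 = 95.994 g per mole.
95.994/202.136 = 0.4749 → 47.49%.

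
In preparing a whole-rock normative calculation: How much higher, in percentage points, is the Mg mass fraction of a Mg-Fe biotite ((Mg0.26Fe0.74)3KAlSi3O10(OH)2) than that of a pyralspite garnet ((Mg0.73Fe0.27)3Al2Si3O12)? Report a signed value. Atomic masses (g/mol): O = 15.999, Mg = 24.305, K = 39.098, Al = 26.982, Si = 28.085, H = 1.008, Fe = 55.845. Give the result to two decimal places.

M((Mg0.26Fe0.74)3KAlSi3O10(OH)2) = 487.273 g/mol, so wt% Mg = 18.958/487.273 × 100 = 3.89%.
M((Mg0.73Fe0.27)3Al2Si3O12) = 428.669 g/mol, so wt% Mg = 53.228/428.669 × 100 = 12.42%.
3.89 − 12.42 = -8.53 pp.

-8.53 percentage points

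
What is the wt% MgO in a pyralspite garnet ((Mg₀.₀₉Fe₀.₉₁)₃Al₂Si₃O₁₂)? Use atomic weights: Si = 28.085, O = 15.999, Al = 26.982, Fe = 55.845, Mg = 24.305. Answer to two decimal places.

M((Mg₀.₀₉Fe₀.₉₁)₃Al₂Si₃O₁₂) = 489.226 g/mol; M(MgO) = 40.304 g/mol.
Moles MgO per formula unit = 0.27 Mg ÷ 1 = 0.2700.
MgO fraction = (0.2700 × 40.304) / 489.226 = 10.882/489.226 = 0.0222.

2.22 wt%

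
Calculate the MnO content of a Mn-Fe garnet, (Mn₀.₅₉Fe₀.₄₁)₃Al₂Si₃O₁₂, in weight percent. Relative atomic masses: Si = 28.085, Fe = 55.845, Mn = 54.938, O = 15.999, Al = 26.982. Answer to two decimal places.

25.31 wt%

Molar mass of (Mn₀.₅₉Fe₀.₄₁)₃Al₂Si₃O₁₂ = 1.77×54.938 + 1.23×55.845 + 2×26.982 + 3×28.085 + 12×15.999 = 496.137 g/mol.
Each formula unit contains 1.77 Mn, equivalent to 1.77/1 = 1.7700 mol MnO.
M(MnO) = 1×54.938 + 1×15.999 = 70.937 g/mol.
Mass of MnO per formula unit = 1.7700 × 70.937 = 125.558 g.
MnO wt% = 125.558 / 496.137 × 100 = 25.31%.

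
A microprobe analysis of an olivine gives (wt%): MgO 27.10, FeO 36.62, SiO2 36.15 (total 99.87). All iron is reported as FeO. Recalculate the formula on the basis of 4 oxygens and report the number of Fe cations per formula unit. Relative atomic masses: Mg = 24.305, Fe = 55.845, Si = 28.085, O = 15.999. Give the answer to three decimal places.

27.10 wt% MgO ÷ 40.304 g/mol = 0.67239 mol, giving 0.67239 Mg and 0.67239 O.
36.62 wt% FeO ÷ 71.844 g/mol = 0.50972 mol, giving 0.50972 Fe and 0.50972 O.
36.15 wt% SiO2 ÷ 60.083 g/mol = 0.60167 mol, giving 0.60167 Si and 1.20334 O.
Oxygen sums to 2.38545; scaling by 4/2.38545 = 1.67683 puts the formula on 4 O.
Fe: 0.50972 × 1.67683 = 0.855 atoms per formula unit.

0.855 Fe apfu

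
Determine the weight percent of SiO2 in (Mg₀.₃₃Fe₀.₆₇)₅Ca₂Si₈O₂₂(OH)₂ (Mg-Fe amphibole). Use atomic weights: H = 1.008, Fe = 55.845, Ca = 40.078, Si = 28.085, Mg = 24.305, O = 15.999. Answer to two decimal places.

M((Mg₀.₃₃Fe₀.₆₇)₅Ca₂Si₈O₂₂(OH)₂) = 918.012 g/mol; M(SiO2) = 60.083 g/mol.
Moles SiO2 per formula unit = 8 Si ÷ 1 = 8.0000.
SiO2 fraction = (8.0000 × 60.083) / 918.012 = 480.664/918.012 = 0.5236.

52.36 wt%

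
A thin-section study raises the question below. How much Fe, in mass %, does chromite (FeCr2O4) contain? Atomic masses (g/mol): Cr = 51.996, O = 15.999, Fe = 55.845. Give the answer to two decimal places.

24.95 mass %

Molar mass of FeCr2O4: 1×55.845 + 2×51.996 + 4×15.999 = 223.833 g/mol.
Mass of Fe per formula unit: 1 × 55.845 = 55.845 g.
Weight fraction Fe = 55.845 / 223.833 = 0.2495.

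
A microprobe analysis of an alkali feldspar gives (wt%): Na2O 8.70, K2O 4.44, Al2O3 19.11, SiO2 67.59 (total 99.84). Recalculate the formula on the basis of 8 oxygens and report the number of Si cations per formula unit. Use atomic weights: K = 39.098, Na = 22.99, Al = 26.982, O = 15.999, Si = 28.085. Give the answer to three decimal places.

8.70 wt% Na2O ÷ 61.979 g/mol = 0.14037 mol, giving 0.28074 Na and 0.14037 O.
4.44 wt% K2O ÷ 94.195 g/mol = 0.04714 mol, giving 0.09428 K and 0.04714 O.
19.11 wt% Al2O3 ÷ 101.961 g/mol = 0.18742 mol, giving 0.37484 Al and 0.56226 O.
67.59 wt% SiO2 ÷ 60.083 g/mol = 1.12494 mol, giving 1.12494 Si and 2.24988 O.
Oxygen sums to 2.99965; scaling by 8/2.99965 = 2.66698 puts the formula on 8 O.
Si: 1.12494 × 2.66698 = 3.000 atoms per formula unit.

3.000 Si apfu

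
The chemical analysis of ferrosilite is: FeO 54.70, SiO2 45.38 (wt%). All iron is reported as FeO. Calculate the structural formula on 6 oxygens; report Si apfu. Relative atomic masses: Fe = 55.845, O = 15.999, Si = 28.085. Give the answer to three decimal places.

1.995 Si apfu

54.70 wt% FeO ÷ 71.844 g/mol = 0.76137 mol, giving 0.76137 Fe and 0.76137 O.
45.38 wt% SiO2 ÷ 60.083 g/mol = 0.75529 mol, giving 0.75529 Si and 1.51058 O.
Oxygen sums to 2.27195; scaling by 6/2.27195 = 2.64090 puts the formula on 6 O.
Si: 0.75529 × 2.64090 = 1.995 atoms per formula unit.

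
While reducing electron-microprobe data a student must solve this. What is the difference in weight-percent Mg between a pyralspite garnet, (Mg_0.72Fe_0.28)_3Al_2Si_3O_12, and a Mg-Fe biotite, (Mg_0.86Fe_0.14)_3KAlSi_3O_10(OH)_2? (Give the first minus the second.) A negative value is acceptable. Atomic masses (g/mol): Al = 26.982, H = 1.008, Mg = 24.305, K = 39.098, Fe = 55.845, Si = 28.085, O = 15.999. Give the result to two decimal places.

-2.35 percentage points

First mineral: 52.499 g Mg in 429.616 g formula = 12.22 wt% Mg.
Second mineral: 62.707 g Mg in 430.501 g formula = 14.57 wt% Mg.
12.22% − 14.57% gives a difference of -2.35 percentage points.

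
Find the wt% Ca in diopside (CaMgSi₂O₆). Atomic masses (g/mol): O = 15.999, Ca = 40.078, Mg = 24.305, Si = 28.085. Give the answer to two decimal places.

Formula mass = 1·40.078 + 1·24.305 + 2·28.085 + 6·15.999 = 216.547 g/mol, of which 40.078 g is Ca.
So Ca makes up 40.078/216.547 = 0.1851 of the mass, i.e. 18.51%.

18.51 weight percent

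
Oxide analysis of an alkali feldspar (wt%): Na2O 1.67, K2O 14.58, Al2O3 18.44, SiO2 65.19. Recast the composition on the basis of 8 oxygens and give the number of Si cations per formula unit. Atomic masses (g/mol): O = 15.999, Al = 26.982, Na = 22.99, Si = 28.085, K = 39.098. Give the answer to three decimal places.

2.999 Si apfu

Na2O: 1.67/61.979 = 0.02694 mol → 0.05388 mol Na, 0.02694 mol O.
K2O: 14.58/94.195 = 0.15479 mol → 0.30958 mol K, 0.15479 mol O.
Al2O3: 18.44/101.961 = 0.18085 mol → 0.36170 mol Al, 0.54255 mol O.
SiO2: 65.19/60.083 = 1.08500 mol → 1.08500 mol Si, 2.17000 mol O.
Total oxygen = 2.89428 mol. Normalization factor = 8/2.89428 = 2.76407.
Si per 8 O = 1.08500 × 2.76407 = 2.999.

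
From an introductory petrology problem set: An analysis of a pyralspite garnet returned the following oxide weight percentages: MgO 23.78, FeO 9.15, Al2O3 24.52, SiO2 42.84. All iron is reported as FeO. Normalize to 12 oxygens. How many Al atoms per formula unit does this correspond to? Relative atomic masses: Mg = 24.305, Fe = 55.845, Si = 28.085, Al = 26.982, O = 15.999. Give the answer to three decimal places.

MgO (M=40.304): mol = 0.59002; Mg = 0.59002, O = 0.59002.
FeO (M=71.844): mol = 0.12736; Fe = 0.12736, O = 0.12736.
Al2O3 (M=101.961): mol = 0.24048; Al = 0.48096, O = 0.72144.
SiO2 (M=60.083): mol = 0.71301; Si = 0.71301, O = 1.42602.
ΣO = 2.86484; factor = 12/ΣO = 4.18872.
Al apfu = 0.48096 × 4.18872 = 2.015.

2.015 Al apfu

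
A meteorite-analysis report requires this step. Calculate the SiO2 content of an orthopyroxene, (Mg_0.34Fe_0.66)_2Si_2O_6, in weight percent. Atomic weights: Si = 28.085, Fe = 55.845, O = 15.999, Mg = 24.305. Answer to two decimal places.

49.57 wt%

M((Mg_0.34Fe_0.66)_2Si_2O_6) = 242.407 g/mol; M(SiO2) = 60.083 g/mol.
Moles SiO2 per formula unit = 2 Si ÷ 1 = 2.0000.
SiO2 fraction = (2.0000 × 60.083) / 242.407 = 120.166/242.407 = 0.4957.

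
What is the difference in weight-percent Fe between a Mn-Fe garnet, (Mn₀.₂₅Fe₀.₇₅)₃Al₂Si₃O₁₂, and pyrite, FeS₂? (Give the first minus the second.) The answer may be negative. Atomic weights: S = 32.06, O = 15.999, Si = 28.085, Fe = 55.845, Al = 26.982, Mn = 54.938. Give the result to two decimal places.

First mineral: 125.651 g Fe in 497.062 g formula = 25.28 wt% Fe.
Second mineral: 55.845 g Fe in 119.965 g formula = 46.55 wt% Fe.
25.28% − 46.55% gives a difference of -21.27 percentage points.

-21.27 percentage points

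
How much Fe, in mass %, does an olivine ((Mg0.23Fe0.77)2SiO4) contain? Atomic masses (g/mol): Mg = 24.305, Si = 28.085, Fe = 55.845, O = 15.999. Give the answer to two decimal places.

45.44 mass %

Formula mass = 0.46·24.305 + 1.54·55.845 + 1·28.085 + 4·15.999 = 189.263 g/mol, of which 86.001 g is Fe.
So Fe makes up 86.001/189.263 = 0.4544 of the mass, i.e. 45.44%.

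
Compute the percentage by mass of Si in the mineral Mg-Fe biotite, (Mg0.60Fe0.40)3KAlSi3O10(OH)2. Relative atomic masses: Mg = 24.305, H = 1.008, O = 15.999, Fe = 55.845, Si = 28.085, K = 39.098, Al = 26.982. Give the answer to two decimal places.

Molar mass of (Mg0.60Fe0.40)3KAlSi3O10(OH)2: 1.80×24.305 + 1.20×55.845 + 1×39.098 + 1×26.982 + 3×28.085 + 12×15.999 + 2×1.008 = 455.102 g/mol.
Mass of Si per formula unit: 3 × 28.085 = 84.255 g.
Weight fraction Si = 84.255 / 455.102 = 0.1851.

18.51 weight percent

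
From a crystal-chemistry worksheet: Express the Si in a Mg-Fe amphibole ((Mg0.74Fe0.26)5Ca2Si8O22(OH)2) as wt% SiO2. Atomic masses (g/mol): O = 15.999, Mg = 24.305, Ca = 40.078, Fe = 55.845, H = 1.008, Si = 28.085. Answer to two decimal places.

56.33 wt%

M((Mg0.74Fe0.26)5Ca2Si8O22(OH)2) = 853.355 g/mol; M(SiO2) = 60.083 g/mol.
Moles SiO2 per formula unit = 8 Si ÷ 1 = 8.0000.
SiO2 fraction = (8.0000 × 60.083) / 853.355 = 480.664/853.355 = 0.5633.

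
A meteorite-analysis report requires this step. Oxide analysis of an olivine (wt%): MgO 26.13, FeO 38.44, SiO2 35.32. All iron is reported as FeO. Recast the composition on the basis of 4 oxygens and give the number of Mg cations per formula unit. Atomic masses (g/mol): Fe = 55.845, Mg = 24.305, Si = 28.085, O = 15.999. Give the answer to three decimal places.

1.099 Mg apfu

26.13 wt% MgO ÷ 40.304 g/mol = 0.64832 mol, giving 0.64832 Mg and 0.64832 O.
38.44 wt% FeO ÷ 71.844 g/mol = 0.53505 mol, giving 0.53505 Fe and 0.53505 O.
35.32 wt% SiO2 ÷ 60.083 g/mol = 0.58785 mol, giving 0.58785 Si and 1.17570 O.
Oxygen sums to 2.35907; scaling by 4/2.35907 = 1.69558 puts the formula on 4 O.
Mg: 0.64832 × 1.69558 = 1.099 atoms per formula unit.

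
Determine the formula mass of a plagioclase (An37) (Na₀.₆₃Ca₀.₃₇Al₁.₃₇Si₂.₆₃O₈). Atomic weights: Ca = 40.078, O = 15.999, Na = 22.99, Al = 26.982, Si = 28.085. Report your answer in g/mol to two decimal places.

268.13 g/mol

The formula mass is the sum 0.63*22.99 + 0.37*40.078 + 1.37*26.982 + 2.63*28.085 + 8*15.999.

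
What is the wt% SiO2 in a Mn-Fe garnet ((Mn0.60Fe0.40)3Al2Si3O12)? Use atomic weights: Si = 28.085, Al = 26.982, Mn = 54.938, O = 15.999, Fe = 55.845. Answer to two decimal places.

36.33 wt%

Molar mass of (Mn0.60Fe0.40)3Al2Si3O12 = 1.80×54.938 + 1.20×55.845 + 2×26.982 + 3×28.085 + 12×15.999 = 496.109 g/mol.
Each formula unit contains 3 Si, equivalent to 3/1 = 3.0000 mol SiO2.
M(SiO2) = 1×28.085 + 2×15.999 = 60.083 g/mol.
Mass of SiO2 per formula unit = 3.0000 × 60.083 = 180.249 g.
SiO2 wt% = 180.249 / 496.109 × 100 = 36.33%.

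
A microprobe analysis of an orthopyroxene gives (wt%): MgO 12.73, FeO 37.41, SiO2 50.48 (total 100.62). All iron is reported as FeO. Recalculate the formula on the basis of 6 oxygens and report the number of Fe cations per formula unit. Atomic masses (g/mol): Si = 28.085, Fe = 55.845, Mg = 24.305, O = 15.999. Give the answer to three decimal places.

12.73 wt% MgO ÷ 40.304 g/mol = 0.31585 mol, giving 0.31585 Mg and 0.31585 O.
37.41 wt% FeO ÷ 71.844 g/mol = 0.52071 mol, giving 0.52071 Fe and 0.52071 O.
50.48 wt% SiO2 ÷ 60.083 g/mol = 0.84017 mol, giving 0.84017 Si and 1.68034 O.
Oxygen sums to 2.51690; scaling by 6/2.51690 = 2.38388 puts the formula on 6 O.
Fe: 0.52071 × 2.38388 = 1.241 atoms per formula unit.

1.241 Fe apfu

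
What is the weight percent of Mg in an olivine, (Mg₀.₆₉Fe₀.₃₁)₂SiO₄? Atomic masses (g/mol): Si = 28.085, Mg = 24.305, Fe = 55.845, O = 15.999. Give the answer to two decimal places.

Molar mass of (Mg₀.₆₉Fe₀.₃₁)₂SiO₄: 1.38*24.305 + 0.62*55.845 + 1*28.085 + 4*15.999 = 160.246 g/mol.
Mass of Mg per formula unit: 1.38 × 24.305 = 33.541 g.
Weight fraction Mg = 33.541 / 160.246 = 0.2093.

20.93 wt%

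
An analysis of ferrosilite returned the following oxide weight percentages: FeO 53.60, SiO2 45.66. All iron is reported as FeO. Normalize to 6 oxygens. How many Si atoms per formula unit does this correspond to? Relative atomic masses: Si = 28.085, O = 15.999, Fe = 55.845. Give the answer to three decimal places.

FeO (M=71.844): mol = 0.74606; Fe = 0.74606, O = 0.74606.
SiO2 (M=60.083): mol = 0.75995; Si = 0.75995, O = 1.51990.
ΣO = 2.26596; factor = 6/ΣO = 2.64788.
Si apfu = 0.75995 × 2.64788 = 2.012.

2.012 Si apfu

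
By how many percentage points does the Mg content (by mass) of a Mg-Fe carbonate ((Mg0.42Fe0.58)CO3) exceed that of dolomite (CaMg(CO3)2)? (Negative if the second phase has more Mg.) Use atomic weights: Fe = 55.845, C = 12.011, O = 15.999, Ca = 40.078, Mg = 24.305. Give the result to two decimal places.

-3.23 percentage points

Mg in (Mg0.42Fe0.58)CO3: molar mass 102.606 g/mol; 0.42×24.305 = 10.208 g → 9.95 wt%.
Mg in CaMg(CO3)2: molar mass 184.399 g/mol; 1×24.305 = 24.305 g → 13.18 wt%.
Difference = 9.95 − 13.18 = -3.23 percentage points.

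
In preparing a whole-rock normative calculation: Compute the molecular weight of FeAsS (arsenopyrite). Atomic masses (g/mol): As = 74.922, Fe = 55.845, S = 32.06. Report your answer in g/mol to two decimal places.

162.83 g/mol

The formula mass is the sum 1×55.845 + 1×74.922 + 1×32.06.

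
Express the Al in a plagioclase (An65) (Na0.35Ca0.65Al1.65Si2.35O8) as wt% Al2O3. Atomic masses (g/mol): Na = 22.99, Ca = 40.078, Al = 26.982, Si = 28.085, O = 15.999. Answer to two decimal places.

30.86 wt%

M(Na0.35Ca0.65Al1.65Si2.35O8) = 272.609 g/mol; M(Al2O3) = 101.961 g/mol.
Moles Al2O3 per formula unit = 1.65 Al ÷ 2 = 0.8250.
Al2O3 fraction = (0.8250 × 101.961) / 272.609 = 84.118/272.609 = 0.3086.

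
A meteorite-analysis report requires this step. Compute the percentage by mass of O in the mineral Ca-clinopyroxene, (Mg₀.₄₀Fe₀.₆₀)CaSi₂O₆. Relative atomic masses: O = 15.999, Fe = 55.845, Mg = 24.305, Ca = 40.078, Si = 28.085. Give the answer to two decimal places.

Molar mass of (Mg₀.₄₀Fe₀.₆₀)CaSi₂O₆: 0.40·24.305 + 0.60·55.845 + 1·40.078 + 2·28.085 + 6·15.999 = 235.471 g/mol.
Mass of O per formula unit: 6 × 15.999 = 95.994 g.
Weight fraction O = 95.994 / 235.471 = 0.4077.

40.77 wt%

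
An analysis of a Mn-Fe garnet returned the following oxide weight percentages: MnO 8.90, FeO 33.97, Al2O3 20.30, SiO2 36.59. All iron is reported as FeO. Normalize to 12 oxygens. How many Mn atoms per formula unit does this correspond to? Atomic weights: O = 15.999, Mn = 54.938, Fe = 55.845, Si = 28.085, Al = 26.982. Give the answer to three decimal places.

MnO (M=70.937): mol = 0.12546; Mn = 0.12546, O = 0.12546.
FeO (M=71.844): mol = 0.47283; Fe = 0.47283, O = 0.47283.
Al2O3 (M=101.961): mol = 0.19910; Al = 0.39820, O = 0.59730.
SiO2 (M=60.083): mol = 0.60899; Si = 0.60899, O = 1.21798.
ΣO = 2.41357; factor = 12/ΣO = 4.97189.
Mn apfu = 0.12546 × 4.97189 = 0.624.

0.624 Mn apfu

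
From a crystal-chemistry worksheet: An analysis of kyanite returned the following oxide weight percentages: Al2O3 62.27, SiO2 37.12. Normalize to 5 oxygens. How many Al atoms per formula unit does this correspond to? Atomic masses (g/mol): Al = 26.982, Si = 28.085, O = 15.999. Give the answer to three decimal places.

1.991 Al apfu

Al2O3 (M=101.961): mol = 0.61072; Al = 1.22144, O = 1.83216.
SiO2 (M=60.083): mol = 0.61781; Si = 0.61781, O = 1.23562.
ΣO = 3.06778; factor = 5/ΣO = 1.62984.
Al apfu = 1.22144 × 1.62984 = 1.991.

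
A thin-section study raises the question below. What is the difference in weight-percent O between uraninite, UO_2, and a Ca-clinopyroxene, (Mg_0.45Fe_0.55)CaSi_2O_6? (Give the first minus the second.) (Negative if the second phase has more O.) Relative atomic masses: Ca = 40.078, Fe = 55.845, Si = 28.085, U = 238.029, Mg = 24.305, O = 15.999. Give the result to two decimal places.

M(UO_2) = 270.027 g/mol, so wt% O = 31.998/270.027 × 100 = 11.85%.
M((Mg_0.45Fe_0.55)CaSi_2O_6) = 233.894 g/mol, so wt% O = 95.994/233.894 × 100 = 41.04%.
11.85 − 41.04 = -29.19 pp.

-29.19 percentage points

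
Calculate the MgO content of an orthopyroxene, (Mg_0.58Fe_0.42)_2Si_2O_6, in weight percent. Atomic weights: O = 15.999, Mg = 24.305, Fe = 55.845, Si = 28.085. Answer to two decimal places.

20.57 wt%

Formula mass = 227.268 g/mol.
1.16 Mg → 1.1600 mol MgO per formula unit; M(MgO) = 40.304, so MgO mass = 46.753 g.
46.753/227.268 × 100 = 20.57 wt%.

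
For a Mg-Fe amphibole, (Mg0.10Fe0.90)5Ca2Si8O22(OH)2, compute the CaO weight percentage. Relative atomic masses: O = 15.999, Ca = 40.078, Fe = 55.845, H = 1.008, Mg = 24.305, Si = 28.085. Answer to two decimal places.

11.75 wt%

Molar mass of (Mg0.10Fe0.90)5Ca2Si8O22(OH)2 = 0.50×24.305 + 4.50×55.845 + 2×40.078 + 8×28.085 + 24×15.999 + 2×1.008 = 954.283 g/mol.
Each formula unit contains 2 Ca, equivalent to 2/1 = 2.0000 mol CaO.
M(CaO) = 1×40.078 + 1×15.999 = 56.077 g/mol.
Mass of CaO per formula unit = 2.0000 × 56.077 = 112.154 g.
CaO wt% = 112.154 / 954.283 × 100 = 11.75%.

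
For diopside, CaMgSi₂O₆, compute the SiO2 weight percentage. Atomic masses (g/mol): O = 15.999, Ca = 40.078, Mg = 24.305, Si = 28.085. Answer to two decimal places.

Formula mass = 216.547 g/mol.
2 Si → 2.0000 mol SiO2 per formula unit; M(SiO2) = 60.083, so SiO2 mass = 120.166 g.
120.166/216.547 × 100 = 55.49 wt%.

55.49 wt%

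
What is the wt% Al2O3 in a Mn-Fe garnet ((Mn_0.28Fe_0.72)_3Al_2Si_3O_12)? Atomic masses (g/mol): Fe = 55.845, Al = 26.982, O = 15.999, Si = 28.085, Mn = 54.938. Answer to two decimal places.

20.52 wt%

Molar mass of (Mn_0.28Fe_0.72)_3Al_2Si_3O_12 = 0.84×54.938 + 2.16×55.845 + 2×26.982 + 3×28.085 + 12×15.999 = 496.980 g/mol.
Each formula unit contains 2 Al, equivalent to 2/2 = 1.0000 mol Al2O3.
M(Al2O3) = 2×26.982 + 3×15.999 = 101.961 g/mol.
Mass of Al2O3 per formula unit = 1.0000 × 101.961 = 101.961 g.
Al2O3 wt% = 101.961 / 496.980 × 100 = 20.52%.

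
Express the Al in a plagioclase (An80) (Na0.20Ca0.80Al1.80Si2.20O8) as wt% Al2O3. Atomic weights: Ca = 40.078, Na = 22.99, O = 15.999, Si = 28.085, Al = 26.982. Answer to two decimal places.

Formula mass = 275.007 g/mol.
1.80 Al → 0.9000 mol Al2O3 per formula unit; M(Al2O3) = 101.961, so Al2O3 mass = 91.765 g.
91.765/275.007 × 100 = 33.37 wt%.

33.37 wt%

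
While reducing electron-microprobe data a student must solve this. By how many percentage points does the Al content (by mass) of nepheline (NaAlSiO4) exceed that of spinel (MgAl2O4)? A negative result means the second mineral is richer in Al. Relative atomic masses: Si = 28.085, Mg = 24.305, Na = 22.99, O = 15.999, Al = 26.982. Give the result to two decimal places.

-18.94 percentage points

First mineral: 26.982 g Al in 142.053 g formula = 18.99 wt% Al.
Second mineral: 53.964 g Al in 142.265 g formula = 37.93 wt% Al.
18.99% − 37.93% gives a difference of -18.94 percentage points.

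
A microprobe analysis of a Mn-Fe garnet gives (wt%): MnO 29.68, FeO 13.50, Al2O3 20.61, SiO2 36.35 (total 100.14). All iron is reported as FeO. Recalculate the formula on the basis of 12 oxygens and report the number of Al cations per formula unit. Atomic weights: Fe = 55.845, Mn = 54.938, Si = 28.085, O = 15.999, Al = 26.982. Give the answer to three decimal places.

29.68 wt% MnO ÷ 70.937 g/mol = 0.41840 mol, giving 0.41840 Mn and 0.41840 O.
13.50 wt% FeO ÷ 71.844 g/mol = 0.18791 mol, giving 0.18791 Fe and 0.18791 O.
20.61 wt% Al2O3 ÷ 101.961 g/mol = 0.20214 mol, giving 0.40428 Al and 0.60642 O.
36.35 wt% SiO2 ÷ 60.083 g/mol = 0.60500 mol, giving 0.60500 Si and 1.21000 O.
Oxygen sums to 2.42273; scaling by 12/2.42273 = 4.95309 puts the formula on 12 O.
Al: 0.40428 × 4.95309 = 2.002 atoms per formula unit.

2.002 Al apfu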